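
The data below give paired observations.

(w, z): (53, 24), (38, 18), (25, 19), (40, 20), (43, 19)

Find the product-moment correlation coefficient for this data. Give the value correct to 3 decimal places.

0.719

n = 5, Σw = 199, Σz = 100, Σw² = 8327, Σz² = 2022, Σwz = 4048
nΣwz − ΣwΣz = 20240 − 19900 = 340
nΣw² − (Σw)² = 41635 − 39601 = 2034; nΣz² − (Σz)² = 10110 − 10000 = 110
r = 340 / √(2034 × 110) = 340 / 473.0116 ≈ 0.719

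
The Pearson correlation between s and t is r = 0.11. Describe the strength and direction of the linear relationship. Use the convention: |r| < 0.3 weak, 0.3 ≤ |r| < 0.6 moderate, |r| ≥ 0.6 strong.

weak positive

r = 0.11 > 0 so the relationship is positive.
|r| = 0.11, which falls in the weak range.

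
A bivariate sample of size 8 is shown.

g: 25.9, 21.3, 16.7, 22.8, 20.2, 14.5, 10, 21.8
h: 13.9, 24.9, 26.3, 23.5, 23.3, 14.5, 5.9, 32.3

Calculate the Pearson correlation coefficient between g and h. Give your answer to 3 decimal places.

n = 8, Σg = 153.2, Σh = 164.6, Σg² = 3116.76, Σh² = 3888.4, Σgh = 3309.44
nΣgh − ΣgΣh = 26475.52 − 25216.72 = 1258.8
nΣg² − (Σg)² = 24934.08 − 23470.24 = 1463.84; nΣh² − (Σh)² = 31107.2 − 27093.16 = 4014.04
r = 1258.8 / √(1463.84 × 4014.04) = 1258.8 / 2424.0281 ≈ 0.519

0.519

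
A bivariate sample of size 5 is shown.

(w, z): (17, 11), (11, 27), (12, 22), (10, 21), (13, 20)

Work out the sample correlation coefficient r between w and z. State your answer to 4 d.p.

-0.8703

n = 5, Σw = 63, Σz = 101, Σw² = 823, Σz² = 2175, Σwz = 1218
nΣwz − ΣwΣz = 6090 − 6363 = -273
nΣw² − (Σw)² = 4115 − 3969 = 146; nΣz² − (Σz)² = 10875 − 10201 = 674
r = -273 / √(146 × 674) = -273 / 313.6941 ≈ -0.8703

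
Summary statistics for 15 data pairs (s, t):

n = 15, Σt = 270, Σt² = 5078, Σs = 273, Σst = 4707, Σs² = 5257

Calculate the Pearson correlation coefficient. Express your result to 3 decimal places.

r = (nΣst − ΣsΣt) / √[(nΣs² − (Σs)²)(nΣt² − (Σt)²)]
Numerator: 15×4707 − 273×270 = -3105
Denominator: √[(78855 − 74529)(76170 − 72900)] = √[4326 × 3270] = 3761.1195
r = -3105 / 3761.1195 ≈ -0.826

-0.826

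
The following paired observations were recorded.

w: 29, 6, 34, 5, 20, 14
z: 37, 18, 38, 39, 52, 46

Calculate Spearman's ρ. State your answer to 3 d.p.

-0.029

Rank w: 5, 2, 6, 1, 4, 3
Rank z: 2, 1, 3, 4, 6, 5
d = rank(w) − rank(z): 3, 1, 3, -3, -2, -2; Σd² = 36
ρ = 1 − 6Σd² / [n(n²−1)] = 1 − 6×36 / (6×35) = 1 − 216/210 ≈ -0.029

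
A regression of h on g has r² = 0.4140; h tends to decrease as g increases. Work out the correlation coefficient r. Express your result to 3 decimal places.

|r| = √0.4140 = 0.643
The association is negative, so r = −0.643.

-0.643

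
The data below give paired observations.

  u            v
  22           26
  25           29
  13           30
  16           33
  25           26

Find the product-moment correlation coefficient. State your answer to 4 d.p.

-0.6812

n = 5, Σu = 101, Σv = 144, Σu² = 2159, Σv² = 4182, Σuv = 2865
nΣuv − ΣuΣv = 14325 − 14544 = -219
nΣu² − (Σu)² = 10795 − 10201 = 594; nΣv² − (Σv)² = 20910 − 20736 = 174
r = -219 / √(594 × 174) = -219 / 321.4903 ≈ -0.6812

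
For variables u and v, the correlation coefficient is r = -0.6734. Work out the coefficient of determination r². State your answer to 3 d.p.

0.453

r² = (-0.6734)² = 0.453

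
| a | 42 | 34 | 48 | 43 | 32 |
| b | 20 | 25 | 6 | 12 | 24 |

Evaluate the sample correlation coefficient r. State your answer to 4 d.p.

n = 5, Σa = 199, Σb = 87, Σa² = 8097, Σb² = 1781, Σab = 3262
nΣab − ΣaΣb = 16310 − 17313 = -1003
nΣa² − (Σa)² = 40485 − 39601 = 884; nΣb² − (Σb)² = 8905 − 7569 = 1336
r = -1003 / √(884 × 1336) = -1003 / 1086.7493 ≈ -0.9229

-0.9229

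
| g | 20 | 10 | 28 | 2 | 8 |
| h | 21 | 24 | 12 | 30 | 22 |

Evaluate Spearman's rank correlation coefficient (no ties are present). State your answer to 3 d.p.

-0.900

Rank g: 4, 3, 5, 1, 2
Rank h: 2, 4, 1, 5, 3
d = rank(g) − rank(h): 2, -1, 4, -4, -1; Σd² = 38
ρ = 1 − 6Σd² / [n(n²−1)] = 1 − 6×38 / (5×24) = 1 − 228/120 ≈ -0.900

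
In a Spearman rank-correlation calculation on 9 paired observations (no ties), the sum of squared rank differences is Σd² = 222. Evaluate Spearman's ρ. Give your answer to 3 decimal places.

ρ = 1 − 6Σd² / [n(n²−1)] = 1 − 6×222 / (9×80)
  = 1 − 1332/720 = 1 − 1.8500 ≈ -0.850

-0.850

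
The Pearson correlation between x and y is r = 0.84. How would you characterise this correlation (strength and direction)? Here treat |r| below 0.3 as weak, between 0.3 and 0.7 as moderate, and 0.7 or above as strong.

strong positive

r = 0.84 > 0 so the relationship is positive.
|r| = 0.84, which falls in the strong range.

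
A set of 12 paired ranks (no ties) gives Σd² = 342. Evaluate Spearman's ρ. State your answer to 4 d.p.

-0.1958

ρ = 1 − 6Σd² / [n(n²−1)] = 1 − 6×342 / (12×143)
  = 1 − 2052/1716 = 1 − 1.19580 ≈ -0.1958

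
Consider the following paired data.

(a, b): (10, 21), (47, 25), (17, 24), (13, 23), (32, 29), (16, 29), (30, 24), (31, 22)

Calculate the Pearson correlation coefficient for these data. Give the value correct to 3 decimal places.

n = 8, Σa = 196, Σb = 197, Σa² = 5908, Σb² = 4913, Σab = 4886
nΣab − ΣaΣb = 39088 − 38612 = 476
nΣa² − (Σa)² = 47264 − 38416 = 8848; nΣb² − (Σb)² = 39304 − 38809 = 495
r = 476 / √(8848 × 495) = 476 / 2092.7876 ≈ 0.227

0.227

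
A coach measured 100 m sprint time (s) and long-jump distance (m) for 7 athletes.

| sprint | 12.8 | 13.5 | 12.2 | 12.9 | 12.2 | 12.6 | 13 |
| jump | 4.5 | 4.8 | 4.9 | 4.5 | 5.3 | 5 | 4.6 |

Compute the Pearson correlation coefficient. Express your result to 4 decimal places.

-0.5767

n = 7, Σx = 89.2, Σy = 33.6, Σx² = 1137.94, Σy² = 161.8, Σxy = 427.69
nΣxy − ΣxΣy = 2993.83 − 2997.12 = -3.29
nΣx² − (Σx)² = 7965.58 − 7956.64 = 8.94; nΣy² − (Σy)² = 1132.6 − 1128.96 = 3.64
r = -3.29 / √(8.94 × 3.64) = -3.29 / 5.7045 ≈ -0.5767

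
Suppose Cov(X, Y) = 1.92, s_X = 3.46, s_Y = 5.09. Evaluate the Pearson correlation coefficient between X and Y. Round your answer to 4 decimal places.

0.1090

r = Cov(X,Y) / (s_X · s_Y) = 1.92 / (3.46 × 5.09)
  = 1.92 / 17.6114 ≈ 0.1090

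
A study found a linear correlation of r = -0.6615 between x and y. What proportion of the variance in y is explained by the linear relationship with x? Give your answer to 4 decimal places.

r² = (-0.6615)² = 0.4376

0.4376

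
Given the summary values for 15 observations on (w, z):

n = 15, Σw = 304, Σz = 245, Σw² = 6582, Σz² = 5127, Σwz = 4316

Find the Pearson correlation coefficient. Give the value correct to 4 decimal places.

-0.9435

r = (nΣwz − ΣwΣz) / √[(nΣw² − (Σw)²)(nΣz² − (Σz)²)]
Numerator: 15×4316 − 304×245 = -9740
Denominator: √[(98730 − 92416)(76905 − 60025)] = √[6314 × 16880] = 10323.7745
r = -9740 / 10323.7745 ≈ -0.9435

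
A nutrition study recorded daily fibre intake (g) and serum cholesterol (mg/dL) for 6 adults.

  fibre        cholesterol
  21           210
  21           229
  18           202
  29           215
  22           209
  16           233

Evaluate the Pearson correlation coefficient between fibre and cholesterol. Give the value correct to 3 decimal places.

n = 6, Σx = 127, Σy = 1298, Σx² = 2787, Σy² = 281540, Σxy = 27416
nΣxy − ΣxΣy = 164496 − 164846 = -350
nΣx² − (Σx)² = 16722 − 16129 = 593; nΣy² − (Σy)² = 1689240 − 1684804 = 4436
r = -350 / √(593 × 4436) = -350 / 1621.8964 ≈ -0.216

-0.216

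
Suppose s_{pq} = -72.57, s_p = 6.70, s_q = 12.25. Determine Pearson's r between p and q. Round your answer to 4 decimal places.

-0.8842

r = Cov(p,q) / (s_p · s_q) = -72.57 / (6.70 × 12.25)
  = -72.57 / 82.0750 ≈ -0.8842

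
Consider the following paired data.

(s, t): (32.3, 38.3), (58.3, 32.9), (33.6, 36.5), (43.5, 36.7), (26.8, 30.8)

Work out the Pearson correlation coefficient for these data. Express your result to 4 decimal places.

n = 5, Σs = 194.5, Σt = 175.2, Σs² = 8181.63, Σt² = 6177.08, Σst = 6803.45
nΣst − ΣsΣt = 34017.25 − 34076.4 = -59.15
nΣs² − (Σs)² = 40908.15 − 37830.25 = 3077.9; nΣt² − (Σt)² = 30885.4 − 30695.04 = 190.36
r = -59.15 / √(3077.9 × 190.36) = -59.15 / 765.4470 ≈ -0.0773

-0.0773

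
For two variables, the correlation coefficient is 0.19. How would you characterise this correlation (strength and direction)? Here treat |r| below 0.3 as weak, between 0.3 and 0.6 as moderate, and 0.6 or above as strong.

r = 0.19 > 0 so the relationship is positive.
|r| = 0.19, which falls in the weak range.

weak positive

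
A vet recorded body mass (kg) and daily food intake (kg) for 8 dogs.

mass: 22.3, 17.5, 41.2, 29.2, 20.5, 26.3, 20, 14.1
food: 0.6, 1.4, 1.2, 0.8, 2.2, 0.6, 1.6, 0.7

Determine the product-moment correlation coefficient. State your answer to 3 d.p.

n = 8, Σx = 191.1, Σy = 9.1, Σx² = 5064.37, Σy² = 12.65, Σxy = 213.43
nΣxy − ΣxΣy = 1707.44 − 1739.01 = -31.57
nΣx² − (Σx)² = 40514.96 − 36519.21 = 3995.75; nΣy² − (Σy)² = 101.2 − 82.81 = 18.39
r = -31.57 / √(3995.75 × 18.39) = -31.57 / 271.0753 ≈ -0.116

-0.116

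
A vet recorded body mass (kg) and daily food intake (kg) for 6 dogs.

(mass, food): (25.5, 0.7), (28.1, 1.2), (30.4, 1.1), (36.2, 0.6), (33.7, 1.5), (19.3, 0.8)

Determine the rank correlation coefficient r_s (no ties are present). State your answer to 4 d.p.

0.0286

Rank mass: 2, 3, 4, 6, 5, 1
Rank food: 2, 5, 4, 1, 6, 3
d = rank(mass) − rank(food): 0, -2, 0, 5, -1, -2; Σd² = 34
ρ = 1 − 6Σd² / [n(n²−1)] = 1 − 6×34 / (6×35) = 1 − 204/210 ≈ 0.0286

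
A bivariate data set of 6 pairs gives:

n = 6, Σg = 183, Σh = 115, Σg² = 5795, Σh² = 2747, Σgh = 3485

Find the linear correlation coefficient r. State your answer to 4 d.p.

-0.0661

r = (nΣgh − ΣgΣh) / √[(nΣg² − (Σg)²)(nΣh² − (Σh)²)]
Numerator: 6×3485 − 183×115 = -135
Denominator: √[(34770 − 33489)(16482 − 13225)] = √[1281 × 3257] = 2042.6005
r = -135 / 2042.6005 ≈ -0.0661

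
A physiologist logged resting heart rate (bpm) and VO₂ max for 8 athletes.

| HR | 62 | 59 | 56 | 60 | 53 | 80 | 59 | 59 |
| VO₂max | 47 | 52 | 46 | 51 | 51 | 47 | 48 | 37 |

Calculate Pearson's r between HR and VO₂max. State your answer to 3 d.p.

n = 8, Σx = 488, Σy = 379, Σx² = 30232, Σy² = 18113, Σxy = 23096
nΣxy − ΣxΣy = 184768 − 184952 = -184
nΣx² − (Σx)² = 241856 − 238144 = 3712; nΣy² − (Σy)² = 144904 − 143641 = 1263
r = -184 / √(3712 × 1263) = -184 / 2165.2381 ≈ -0.085

-0.085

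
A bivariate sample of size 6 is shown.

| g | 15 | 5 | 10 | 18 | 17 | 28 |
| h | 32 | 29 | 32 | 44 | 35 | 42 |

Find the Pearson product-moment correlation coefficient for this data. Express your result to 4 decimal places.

n = 6, Σg = 93, Σh = 214, Σg² = 1747, Σh² = 7814, Σgh = 3508
nΣgh − ΣgΣh = 21048 − 19902 = 1146
nΣg² − (Σg)² = 10482 − 8649 = 1833; nΣh² − (Σh)² = 46884 − 45796 = 1088
r = 1146 / √(1833 × 1088) = 1146 / 1412.1983 ≈ 0.8115

0.8115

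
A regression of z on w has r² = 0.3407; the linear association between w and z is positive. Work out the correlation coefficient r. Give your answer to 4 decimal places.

0.5837

|r| = √0.3407 = 0.5837
The association is positive, so r = 0.5837.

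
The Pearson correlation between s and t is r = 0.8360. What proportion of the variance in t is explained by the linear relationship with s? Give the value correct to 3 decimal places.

0.699

r² = (0.8360)² = 0.699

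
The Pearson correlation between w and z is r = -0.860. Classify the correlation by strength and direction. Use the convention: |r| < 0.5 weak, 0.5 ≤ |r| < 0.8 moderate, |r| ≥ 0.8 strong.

r = -0.860 < 0 so the relationship is negative.
|r| = 0.860, which falls in the strong range.

strong negative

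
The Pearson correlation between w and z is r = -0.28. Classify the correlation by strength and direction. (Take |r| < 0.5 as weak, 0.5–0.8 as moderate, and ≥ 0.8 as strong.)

weak negative

r = -0.28 < 0 so the relationship is negative.
|r| = 0.28, which falls in the weak range.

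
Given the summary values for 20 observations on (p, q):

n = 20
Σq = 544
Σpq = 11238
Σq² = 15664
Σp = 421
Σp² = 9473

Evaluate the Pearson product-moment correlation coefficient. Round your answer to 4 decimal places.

r = (nΣpq − ΣpΣq) / √[(nΣp² − (Σp)²)(nΣq² − (Σq)²)]
Numerator: 20×11238 − 421×544 = -4264
Denominator: √[(189460 − 177241)(313280 − 295936)] = √[12219 × 17344] = 14557.6899
r = -4264 / 14557.6899 ≈ -0.2929

-0.2929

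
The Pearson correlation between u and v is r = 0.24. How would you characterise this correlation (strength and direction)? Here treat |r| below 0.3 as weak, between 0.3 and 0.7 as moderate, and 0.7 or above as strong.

weak positive

r = 0.24 > 0 so the relationship is positive.
|r| = 0.24, which falls in the weak range.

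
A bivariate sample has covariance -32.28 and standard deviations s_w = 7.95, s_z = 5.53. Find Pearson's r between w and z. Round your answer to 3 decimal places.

-0.734

r = Cov(w,z) / (s_w · s_z) = -32.28 / (7.95 × 5.53)
  = -32.28 / 43.9635 ≈ -0.734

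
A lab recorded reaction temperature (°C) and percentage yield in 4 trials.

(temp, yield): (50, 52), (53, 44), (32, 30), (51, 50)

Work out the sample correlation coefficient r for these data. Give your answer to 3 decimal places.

0.888

n = 4, Σx = 186, Σy = 176, Σx² = 8934, Σy² = 8040, Σxy = 8442
nΣxy − ΣxΣy = 33768 − 32736 = 1032
nΣx² − (Σx)² = 35736 − 34596 = 1140; nΣy² − (Σy)² = 32160 − 30976 = 1184
r = 1032 / √(1140 × 1184) = 1032 / 1161.7917 ≈ 0.888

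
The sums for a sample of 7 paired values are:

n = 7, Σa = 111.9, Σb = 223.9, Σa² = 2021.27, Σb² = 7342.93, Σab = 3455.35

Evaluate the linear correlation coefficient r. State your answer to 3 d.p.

r = (nΣab − ΣaΣb) / √[(nΣa² − (Σa)²)(nΣb² − (Σb)²)]
Numerator: 7×3455.35 − 111.9×223.9 = -866.96
Denominator: √[(14148.89 − 12521.61)(51400.51 − 50131.21)] = √[1627.28 × 1269.3] = 1437.1870
r = -866.96 / 1437.1870 ≈ -0.603

-0.603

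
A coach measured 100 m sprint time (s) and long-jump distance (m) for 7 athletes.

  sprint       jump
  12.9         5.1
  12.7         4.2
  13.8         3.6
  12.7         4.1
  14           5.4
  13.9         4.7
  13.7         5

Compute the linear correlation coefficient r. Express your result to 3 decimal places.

0.277

n = 7, Σx = 93.7, Σy = 32.1, Σx² = 1256.33, Σy² = 149.67, Σxy = 430.31
nΣxy − ΣxΣy = 3012.17 − 3007.77 = 4.4
nΣx² − (Σx)² = 8794.31 − 8779.69 = 14.62; nΣy² − (Σy)² = 1047.69 − 1030.41 = 17.28
r = 4.4 / √(14.62 × 17.28) = 4.4 / 15.8945 ≈ 0.277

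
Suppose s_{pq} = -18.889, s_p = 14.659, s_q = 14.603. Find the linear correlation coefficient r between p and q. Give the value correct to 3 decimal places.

-0.088

r = Cov(p,q) / (s_p · s_q) = -18.889 / (14.659 × 14.603)
  = -18.889 / 214.0654 ≈ -0.088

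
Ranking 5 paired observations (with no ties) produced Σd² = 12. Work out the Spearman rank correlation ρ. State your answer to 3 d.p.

0.400

ρ = 1 − 6Σd² / [n(n²−1)] = 1 − 6×12 / (5×24)
  = 1 − 72/120 = 1 − 0.6000 ≈ 0.400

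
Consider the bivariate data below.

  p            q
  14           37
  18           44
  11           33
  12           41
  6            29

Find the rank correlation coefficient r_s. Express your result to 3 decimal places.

Rank p: 4, 5, 2, 3, 1
Rank q: 3, 5, 2, 4, 1
d = rank(p) − rank(q): 1, 0, 0, -1, 0; Σd² = 2
ρ = 1 − 6Σd² / [n(n²−1)] = 1 − 6×2 / (5×24) = 1 − 12/120 ≈ 0.900

0.900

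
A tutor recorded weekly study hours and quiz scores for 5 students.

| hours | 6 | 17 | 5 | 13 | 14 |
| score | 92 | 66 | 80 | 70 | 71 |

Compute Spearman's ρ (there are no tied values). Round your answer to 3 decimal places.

-0.800

Rank hours: 2, 5, 1, 3, 4
Rank score: 5, 1, 4, 2, 3
d = rank(hours) − rank(score): -3, 4, -3, 1, 1; Σd² = 36
ρ = 1 − 6Σd² / [n(n²−1)] = 1 − 6×36 / (5×24) = 1 − 216/120 ≈ -0.800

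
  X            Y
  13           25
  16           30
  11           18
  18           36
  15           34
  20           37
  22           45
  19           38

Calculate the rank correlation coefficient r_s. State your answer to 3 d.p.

Rank X: 2, 4, 1, 5, 3, 7, 8, 6
Rank Y: 2, 3, 1, 5, 4, 6, 8, 7
d = rank(X) − rank(Y): 0, 1, 0, 0, -1, 1, 0, -1; Σd² = 4
ρ = 1 − 6Σd² / [n(n²−1)] = 1 − 6×4 / (8×63) = 1 − 24/504 ≈ 0.952

0.952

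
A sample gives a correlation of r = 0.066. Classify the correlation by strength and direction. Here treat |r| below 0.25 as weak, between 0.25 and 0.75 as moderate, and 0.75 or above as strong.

r = 0.066 > 0 so the relationship is positive.
|r| = 0.066, which falls in the weak range.

weak positive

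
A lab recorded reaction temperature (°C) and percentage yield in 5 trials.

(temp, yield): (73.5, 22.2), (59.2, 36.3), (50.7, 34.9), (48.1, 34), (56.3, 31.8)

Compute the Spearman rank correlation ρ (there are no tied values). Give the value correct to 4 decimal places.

Rank temp: 5, 4, 2, 1, 3
Rank yield: 1, 5, 4, 3, 2
d = rank(temp) − rank(yield): 4, -1, -2, -2, 1; Σd² = 26
ρ = 1 − 6Σd² / [n(n²−1)] = 1 − 6×26 / (5×24) = 1 − 156/120 ≈ -0.3000

-0.3000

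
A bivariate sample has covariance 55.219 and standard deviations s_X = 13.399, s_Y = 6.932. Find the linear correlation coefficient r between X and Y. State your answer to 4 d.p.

r = Cov(X,Y) / (s_X · s_Y) = 55.219 / (13.399 × 6.932)
  = 55.219 / 92.8819 ≈ 0.5945

0.5945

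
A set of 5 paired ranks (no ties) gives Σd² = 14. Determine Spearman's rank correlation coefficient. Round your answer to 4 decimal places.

ρ = 1 − 6Σd² / [n(n²−1)] = 1 − 6×14 / (5×24)
  = 1 − 84/120 = 1 − 0.70000 ≈ 0.3000

0.3000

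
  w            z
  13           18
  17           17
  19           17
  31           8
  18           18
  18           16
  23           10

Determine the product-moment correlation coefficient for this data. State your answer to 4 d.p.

-0.9165

n = 7, Σw = 139, Σz = 104, Σw² = 2957, Σz² = 1646, Σwz = 1936
nΣwz − ΣwΣz = 13552 − 14456 = -904
nΣw² − (Σw)² = 20699 − 19321 = 1378; nΣz² − (Σz)² = 11522 − 10816 = 706
r = -904 / √(1378 × 706) = -904 / 986.3407 ≈ -0.9165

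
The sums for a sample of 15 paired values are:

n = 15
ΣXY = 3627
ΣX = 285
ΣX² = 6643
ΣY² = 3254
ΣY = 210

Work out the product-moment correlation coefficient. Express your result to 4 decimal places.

r = (nΣXY − ΣXΣY) / √[(nΣX² − (ΣX)²)(nΣY² − (ΣY)²)]
Numerator: 15×3627 − 285×210 = -5445
Denominator: √[(99645 − 81225)(48810 − 44100)] = √[18420 × 4710] = 9314.4082
r = -5445 / 9314.4082 ≈ -0.5846

-0.5846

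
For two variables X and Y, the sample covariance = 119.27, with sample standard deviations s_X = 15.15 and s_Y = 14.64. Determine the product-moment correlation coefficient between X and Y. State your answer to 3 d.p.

0.538

r = Cov(X,Y) / (s_X · s_Y) = 119.27 / (15.15 × 14.64)
  = 119.27 / 221.7960 ≈ 0.538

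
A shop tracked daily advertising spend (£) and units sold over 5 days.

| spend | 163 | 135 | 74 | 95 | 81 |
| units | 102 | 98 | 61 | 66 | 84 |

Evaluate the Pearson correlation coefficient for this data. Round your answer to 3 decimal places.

n = 5, Σx = 548, Σy = 411, Σx² = 65856, Σy² = 35141, Σxy = 47444
nΣxy − ΣxΣy = 237220 − 225228 = 11992
nΣx² − (Σx)² = 329280 − 300304 = 28976; nΣy² − (Σy)² = 175705 − 168921 = 6784
r = 11992 / √(28976 × 6784) = 11992 / 14020.4559 ≈ 0.855

0.855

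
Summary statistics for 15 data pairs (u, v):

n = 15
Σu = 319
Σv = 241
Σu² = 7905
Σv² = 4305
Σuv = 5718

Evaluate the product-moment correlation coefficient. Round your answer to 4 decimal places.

r = (nΣuv − ΣuΣv) / √[(nΣu² − (Σu)²)(nΣv² − (Σv)²)]
Numerator: 15×5718 − 319×241 = 8891
Denominator: √[(118575 − 101761)(64575 − 58081)] = √[16814 × 6494] = 10449.4074
r = 8891 / 10449.4074 ≈ 0.8509

0.8509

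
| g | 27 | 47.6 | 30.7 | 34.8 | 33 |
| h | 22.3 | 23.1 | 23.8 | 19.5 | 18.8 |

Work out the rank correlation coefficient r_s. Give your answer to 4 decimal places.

Rank g: 1, 5, 2, 4, 3
Rank h: 3, 4, 5, 2, 1
d = rank(g) − rank(h): -2, 1, -3, 2, 2; Σd² = 22
ρ = 1 − 6Σd² / [n(n²−1)] = 1 − 6×22 / (5×24) = 1 − 132/120 ≈ -0.1000

-0.1000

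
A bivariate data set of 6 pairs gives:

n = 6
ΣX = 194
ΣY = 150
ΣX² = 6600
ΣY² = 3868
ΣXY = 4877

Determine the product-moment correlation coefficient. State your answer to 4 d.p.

0.1374

r = (nΣXY − ΣXΣY) / √[(nΣX² − (ΣX)²)(nΣY² − (ΣY)²)]
Numerator: 6×4877 − 194×150 = 162
Denominator: √[(39600 − 37636)(23208 − 22500)] = √[1964 × 708] = 1179.1997
r = 162 / 1179.1997 ≈ 0.1374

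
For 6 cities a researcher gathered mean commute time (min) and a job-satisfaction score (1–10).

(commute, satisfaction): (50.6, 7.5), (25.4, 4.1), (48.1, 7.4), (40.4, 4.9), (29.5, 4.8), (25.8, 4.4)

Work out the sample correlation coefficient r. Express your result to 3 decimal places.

n = 6, Σx = 219.8, Σy = 33.1, Σx² = 8687.18, Σy² = 194.23, Σxy = 1292.66
nΣxy − ΣxΣy = 7755.96 − 7275.38 = 480.58
nΣx² − (Σx)² = 52123.08 − 48312.04 = 3811.04; nΣy² − (Σy)² = 1165.38 − 1095.61 = 69.77
r = 480.58 / √(3811.04 × 69.77) = 480.58 / 515.6513 ≈ 0.932

0.932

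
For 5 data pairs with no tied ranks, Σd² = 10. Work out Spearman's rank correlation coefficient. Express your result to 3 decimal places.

0.500

ρ = 1 − 6Σd² / [n(n²−1)] = 1 − 6×10 / (5×24)
  = 1 − 60/120 = 1 − 0.5000 ≈ 0.500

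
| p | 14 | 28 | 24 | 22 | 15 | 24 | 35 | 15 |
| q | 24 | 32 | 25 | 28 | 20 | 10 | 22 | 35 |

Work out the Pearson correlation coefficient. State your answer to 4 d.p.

-0.1355

n = 8, Σp = 177, Σq = 196, Σp² = 4291, Σq² = 5218, Σpq = 4283
nΣpq − ΣpΣq = 34264 − 34692 = -428
nΣp² − (Σp)² = 34328 − 31329 = 2999; nΣq² − (Σq)² = 41744 − 38416 = 3328
r = -428 / √(2999 × 3328) = -428 / 3159.2202 ≈ -0.1355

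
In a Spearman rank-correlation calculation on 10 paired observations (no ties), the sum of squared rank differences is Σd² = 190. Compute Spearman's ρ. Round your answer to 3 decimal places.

ρ = 1 − 6Σd² / [n(n²−1)] = 1 − 6×190 / (10×99)
  = 1 − 1140/990 = 1 − 1.1515 ≈ -0.152

-0.152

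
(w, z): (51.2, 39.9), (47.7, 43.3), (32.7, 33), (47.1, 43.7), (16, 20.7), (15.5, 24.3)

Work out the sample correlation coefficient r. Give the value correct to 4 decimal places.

n = 6, Σw = 210.2, Σz = 204.9, Σw² = 8680.68, Σz² = 7484.57, Σwz = 7953.51
nΣwz − ΣwΣz = 47721.06 − 43069.98 = 4651.08
nΣw² − (Σw)² = 52084.08 − 44184.04 = 7900.04; nΣz² − (Σz)² = 44907.42 − 41984.01 = 2923.41
r = 4651.08 / √(7900.04 × 2923.41) = 4651.08 / 4805.7316 ≈ 0.9678

0.9678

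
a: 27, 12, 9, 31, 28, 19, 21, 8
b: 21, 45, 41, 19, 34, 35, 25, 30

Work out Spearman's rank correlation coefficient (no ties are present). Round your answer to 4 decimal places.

Rank a: 6, 3, 2, 8, 7, 4, 5, 1
Rank b: 2, 8, 7, 1, 5, 6, 3, 4
d = rank(a) − rank(b): 4, -5, -5, 7, 2, -2, 2, -3; Σd² = 136
ρ = 1 − 6Σd² / [n(n²−1)] = 1 − 6×136 / (8×63) = 1 − 816/504 ≈ -0.6190

-0.6190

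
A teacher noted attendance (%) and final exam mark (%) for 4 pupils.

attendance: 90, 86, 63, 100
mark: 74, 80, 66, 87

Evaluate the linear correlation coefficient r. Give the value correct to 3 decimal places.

n = 4, Σx = 339, Σy = 307, Σx² = 29465, Σy² = 23801, Σxy = 26398
nΣxy − ΣxΣy = 105592 − 104073 = 1519
nΣx² − (Σx)² = 117860 − 114921 = 2939; nΣy² − (Σy)² = 95204 − 94249 = 955
r = 1519 / √(2939 × 955) = 1519 / 1675.3343 ≈ 0.907

0.907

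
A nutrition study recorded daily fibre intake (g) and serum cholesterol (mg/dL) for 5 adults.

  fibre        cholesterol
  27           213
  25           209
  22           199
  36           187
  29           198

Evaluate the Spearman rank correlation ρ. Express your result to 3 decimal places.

Rank fibre: 3, 2, 1, 5, 4
Rank cholesterol: 5, 4, 3, 1, 2
d = rank(fibre) − rank(cholesterol): -2, -2, -2, 4, 2; Σd² = 32
ρ = 1 − 6Σd² / [n(n²−1)] = 1 − 6×32 / (5×24) = 1 − 192/120 ≈ -0.600

-0.600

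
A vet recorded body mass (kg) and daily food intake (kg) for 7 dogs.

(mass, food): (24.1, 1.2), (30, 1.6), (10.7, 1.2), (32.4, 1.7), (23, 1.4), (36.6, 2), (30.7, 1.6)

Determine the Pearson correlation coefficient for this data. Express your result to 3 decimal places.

n = 7, Σx = 187.5, Σy = 10.7, Σx² = 5456.11, Σy² = 16.85, Σxy = 299.36
nΣxy − ΣxΣy = 2095.52 − 2006.25 = 89.27
nΣx² − (Σx)² = 38192.77 − 35156.25 = 3036.52; nΣy² − (Σy)² = 117.95 − 114.49 = 3.46
r = 89.27 / √(3036.52 × 3.46) = 89.27 / 102.5005 ≈ 0.871

0.871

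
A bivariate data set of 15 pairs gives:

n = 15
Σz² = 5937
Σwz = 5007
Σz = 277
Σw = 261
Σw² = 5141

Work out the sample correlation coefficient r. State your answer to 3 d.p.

0.267

r = (nΣwz − ΣwΣz) / √[(nΣw² − (Σw)²)(nΣz² − (Σz)²)]
Numerator: 15×5007 − 261×277 = 2808
Denominator: √[(77115 − 68121)(89055 − 76729)] = √[8994 × 12326] = 10529.0096
r = 2808 / 10529.0096 ≈ 0.267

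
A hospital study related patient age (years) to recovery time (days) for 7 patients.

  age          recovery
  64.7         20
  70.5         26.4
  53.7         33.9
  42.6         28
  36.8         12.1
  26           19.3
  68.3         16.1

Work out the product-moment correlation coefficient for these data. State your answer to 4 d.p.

0.1865

n = 7, Σx = 362.6, Σy = 155.8, Σx² = 20549.92, Σy² = 3808.28, Σxy = 8215.14
nΣxy − ΣxΣy = 57505.98 − 56493.08 = 1012.9
nΣx² − (Σx)² = 143849.44 − 131478.76 = 12370.68; nΣy² − (Σy)² = 26657.96 − 24273.64 = 2384.32
r = 1012.9 / √(12370.68 × 2384.32) = 1012.9 / 5430.9907 ≈ 0.1865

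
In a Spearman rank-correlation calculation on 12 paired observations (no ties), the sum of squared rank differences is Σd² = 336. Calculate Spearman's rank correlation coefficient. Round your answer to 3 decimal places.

-0.175

ρ = 1 − 6Σd² / [n(n²−1)] = 1 − 6×336 / (12×143)
  = 1 − 2016/1716 = 1 − 1.1748 ≈ -0.175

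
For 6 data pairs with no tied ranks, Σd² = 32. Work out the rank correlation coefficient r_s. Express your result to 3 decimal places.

ρ = 1 − 6Σd² / [n(n²−1)] = 1 − 6×32 / (6×35)
  = 1 − 192/210 = 1 − 0.9143 ≈ 0.086

0.086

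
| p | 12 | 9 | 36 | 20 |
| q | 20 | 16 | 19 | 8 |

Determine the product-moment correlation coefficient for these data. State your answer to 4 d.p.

0.0773

n = 4, Σp = 77, Σq = 63, Σp² = 1921, Σq² = 1081, Σpq = 1228
nΣpq − ΣpΣq = 4912 − 4851 = 61
nΣp² − (Σp)² = 7684 − 5929 = 1755; nΣq² − (Σq)² = 4324 − 3969 = 355
r = 61 / √(1755 × 355) = 61 / 789.3193 ≈ 0.0773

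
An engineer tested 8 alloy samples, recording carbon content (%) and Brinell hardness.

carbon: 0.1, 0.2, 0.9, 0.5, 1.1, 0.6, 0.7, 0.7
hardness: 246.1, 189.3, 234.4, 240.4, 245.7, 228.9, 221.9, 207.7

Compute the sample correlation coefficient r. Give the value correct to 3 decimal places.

0.286

n = 8, Σx = 4.8, Σy = 1814.4, Σx² = 3.66, Σy² = 414277.82, Σxy = 1101.96
nΣxy − ΣxΣy = 8815.68 − 8709.12 = 106.56
nΣx² − (Σx)² = 29.28 − 23.04 = 6.24; nΣy² − (Σy)² = 3314222.56 − 3292047.36 = 22175.2
r = 106.56 / √(6.24 × 22175.2) = 106.56 / 371.9855 ≈ 0.286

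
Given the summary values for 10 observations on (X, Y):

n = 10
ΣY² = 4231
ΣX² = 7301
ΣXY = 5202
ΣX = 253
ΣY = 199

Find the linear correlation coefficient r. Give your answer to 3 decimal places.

0.339

r = (nΣXY − ΣXΣY) / √[(nΣX² − (ΣX)²)(nΣY² − (ΣY)²)]
Numerator: 10×5202 − 253×199 = 1673
Denominator: √[(73010 − 64009)(42310 − 39601)] = √[9001 × 2709] = 4937.9863
r = 1673 / 4937.9863 ≈ 0.339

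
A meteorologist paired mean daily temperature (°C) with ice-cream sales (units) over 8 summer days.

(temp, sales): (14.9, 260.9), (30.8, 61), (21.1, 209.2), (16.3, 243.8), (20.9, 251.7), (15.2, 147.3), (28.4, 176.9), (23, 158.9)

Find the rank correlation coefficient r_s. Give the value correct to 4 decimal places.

-0.5952

Rank temp: 1, 8, 5, 3, 4, 2, 7, 6
Rank sales: 8, 1, 5, 6, 7, 2, 4, 3
d = rank(temp) − rank(sales): -7, 7, 0, -3, -3, 0, 3, 3; Σd² = 134
ρ = 1 − 6Σd² / [n(n²−1)] = 1 − 6×134 / (8×63) = 1 − 804/504 ≈ -0.5952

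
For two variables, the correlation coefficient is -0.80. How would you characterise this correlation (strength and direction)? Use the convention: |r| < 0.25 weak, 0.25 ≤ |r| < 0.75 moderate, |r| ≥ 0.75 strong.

r = -0.80 < 0 so the relationship is negative.
|r| = 0.80, which falls in the strong range.

strong negative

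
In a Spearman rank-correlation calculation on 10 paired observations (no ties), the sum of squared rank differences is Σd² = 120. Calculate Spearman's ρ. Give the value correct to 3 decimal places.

0.273

ρ = 1 − 6Σd² / [n(n²−1)] = 1 − 6×120 / (10×99)
  = 1 − 720/990 = 1 − 0.7273 ≈ 0.273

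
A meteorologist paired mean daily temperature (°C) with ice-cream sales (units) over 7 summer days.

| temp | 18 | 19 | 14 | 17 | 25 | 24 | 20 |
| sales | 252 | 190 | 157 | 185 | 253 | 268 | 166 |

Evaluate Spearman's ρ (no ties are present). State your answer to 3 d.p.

Rank temp: 3, 4, 1, 2, 7, 6, 5
Rank sales: 5, 4, 1, 3, 6, 7, 2
d = rank(temp) − rank(sales): -2, 0, 0, -1, 1, -1, 3; Σd² = 16
ρ = 1 − 6Σd² / [n(n²−1)] = 1 − 6×16 / (7×48) = 1 − 96/336 ≈ 0.714

0.714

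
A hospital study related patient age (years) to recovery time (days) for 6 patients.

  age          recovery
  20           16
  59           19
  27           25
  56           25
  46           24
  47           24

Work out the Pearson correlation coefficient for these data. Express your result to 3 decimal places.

n = 6, Σx = 255, Σy = 133, Σx² = 12071, Σy² = 3019, Σxy = 5748
nΣxy − ΣxΣy = 34488 − 33915 = 573
nΣx² − (Σx)² = 72426 − 65025 = 7401; nΣy² − (Σy)² = 18114 − 17689 = 425
r = 573 / √(7401 × 425) = 573 / 1773.5346 ≈ 0.323

0.323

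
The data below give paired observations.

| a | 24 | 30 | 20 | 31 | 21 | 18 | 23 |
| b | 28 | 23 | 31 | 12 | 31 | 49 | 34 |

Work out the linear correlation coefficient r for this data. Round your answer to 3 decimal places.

n = 7, Σa = 167, Σb = 208, Σa² = 4131, Σb² = 6936, Σab = 4669
nΣab − ΣaΣb = 32683 − 34736 = -2053
nΣa² − (Σa)² = 28917 − 27889 = 1028; nΣb² − (Σb)² = 48552 − 43264 = 5288
r = -2053 / √(1028 × 5288) = -2053 / 2331.5368 ≈ -0.881

-0.881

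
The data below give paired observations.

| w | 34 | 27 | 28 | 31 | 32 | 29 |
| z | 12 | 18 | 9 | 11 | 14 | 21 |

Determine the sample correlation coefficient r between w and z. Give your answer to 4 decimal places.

-0.3370

n = 6, Σw = 181, Σz = 85, Σw² = 5495, Σz² = 1307, Σwz = 2544
nΣwz − ΣwΣz = 15264 − 15385 = -121
nΣw² − (Σw)² = 32970 − 32761 = 209; nΣz² − (Σz)² = 7842 − 7225 = 617
r = -121 / √(209 × 617) = -121 / 359.1003 ≈ -0.3370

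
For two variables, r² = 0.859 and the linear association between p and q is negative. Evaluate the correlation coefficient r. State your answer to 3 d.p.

-0.927

|r| = √0.859 = 0.927
The association is negative, so r = −0.927.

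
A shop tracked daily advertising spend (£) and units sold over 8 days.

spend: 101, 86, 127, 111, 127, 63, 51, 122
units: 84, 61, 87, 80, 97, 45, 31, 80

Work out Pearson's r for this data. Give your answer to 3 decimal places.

0.963

n = 8, Σx = 788, Σy = 565, Σx² = 83630, Σy² = 43541, Σxy = 60154
nΣxy − ΣxΣy = 481232 − 445220 = 36012
nΣx² − (Σx)² = 669040 − 620944 = 48096; nΣy² − (Σy)² = 348328 − 319225 = 29103
r = 36012 / √(48096 × 29103) = 36012 / 37413.0711 ≈ 0.963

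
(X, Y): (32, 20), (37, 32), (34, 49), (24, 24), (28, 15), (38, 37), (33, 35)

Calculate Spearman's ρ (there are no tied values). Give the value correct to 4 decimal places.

Rank X: 3, 6, 5, 1, 2, 7, 4
Rank Y: 2, 4, 7, 3, 1, 6, 5
d = rank(X) − rank(Y): 1, 2, -2, -2, 1, 1, -1; Σd² = 16
ρ = 1 − 6Σd² / [n(n²−1)] = 1 − 6×16 / (7×48) = 1 − 96/336 ≈ 0.7143

0.7143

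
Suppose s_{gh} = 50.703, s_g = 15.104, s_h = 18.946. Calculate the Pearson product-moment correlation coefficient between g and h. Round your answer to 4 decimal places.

0.1772

r = Cov(g,h) / (s_g · s_h) = 50.703 / (15.104 × 18.946)
  = 50.703 / 286.1604 ≈ 0.1772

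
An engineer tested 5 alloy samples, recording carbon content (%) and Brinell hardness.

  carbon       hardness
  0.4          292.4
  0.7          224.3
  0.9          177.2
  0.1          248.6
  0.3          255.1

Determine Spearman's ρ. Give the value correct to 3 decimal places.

-0.600

Rank carbon: 3, 4, 5, 1, 2
Rank hardness: 5, 2, 1, 3, 4
d = rank(carbon) − rank(hardness): -2, 2, 4, -2, -2; Σd² = 32
ρ = 1 − 6Σd² / [n(n²−1)] = 1 − 6×32 / (5×24) = 1 − 192/120 ≈ -0.600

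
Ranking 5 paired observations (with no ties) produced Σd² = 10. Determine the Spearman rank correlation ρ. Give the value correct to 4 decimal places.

ρ = 1 − 6Σd² / [n(n²−1)] = 1 − 6×10 / (5×24)
  = 1 − 60/120 = 1 − 0.50000 ≈ 0.5000

0.5000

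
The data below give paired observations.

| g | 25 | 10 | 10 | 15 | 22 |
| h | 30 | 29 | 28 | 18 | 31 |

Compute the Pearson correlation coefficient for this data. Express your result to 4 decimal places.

0.2873

n = 5, Σg = 82, Σh = 136, Σg² = 1534, Σh² = 3810, Σgh = 2272
nΣgh − ΣgΣh = 11360 − 11152 = 208
nΣg² − (Σg)² = 7670 − 6724 = 946; nΣh² − (Σh)² = 19050 − 18496 = 554
r = 208 / √(946 × 554) = 208 / 723.9365 ≈ 0.2873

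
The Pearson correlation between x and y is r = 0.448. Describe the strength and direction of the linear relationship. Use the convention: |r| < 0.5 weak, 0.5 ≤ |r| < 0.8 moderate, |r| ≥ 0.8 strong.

weak positive

r = 0.448 > 0 so the relationship is positive.
|r| = 0.448, which falls in the weak range.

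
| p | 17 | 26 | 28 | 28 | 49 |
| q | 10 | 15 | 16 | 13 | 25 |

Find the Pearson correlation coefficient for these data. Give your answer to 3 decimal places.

n = 5, Σp = 148, Σq = 79, Σp² = 4934, Σq² = 1375, Σpq = 2597
nΣpq − ΣpΣq = 12985 − 11692 = 1293
nΣp² − (Σp)² = 24670 − 21904 = 2766; nΣq² − (Σq)² = 6875 − 6241 = 634
r = 1293 / √(2766 × 634) = 1293 / 1324.2522 ≈ 0.976

0.976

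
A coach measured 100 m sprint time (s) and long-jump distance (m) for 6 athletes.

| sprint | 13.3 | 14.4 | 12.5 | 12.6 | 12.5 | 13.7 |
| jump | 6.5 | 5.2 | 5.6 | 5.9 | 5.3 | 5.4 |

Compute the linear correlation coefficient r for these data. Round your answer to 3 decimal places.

n = 6, Σx = 79, Σy = 33.9, Σx² = 1043.2, Σy² = 192.71, Σxy = 445.9
nΣxy − ΣxΣy = 2675.4 − 2678.1 = -2.7
nΣx² − (Σx)² = 6259.2 − 6241 = 18.2; nΣy² − (Σy)² = 1156.26 − 1149.21 = 7.05
r = -2.7 / √(18.2 × 7.05) = -2.7 / 11.3274 ≈ -0.238

-0.238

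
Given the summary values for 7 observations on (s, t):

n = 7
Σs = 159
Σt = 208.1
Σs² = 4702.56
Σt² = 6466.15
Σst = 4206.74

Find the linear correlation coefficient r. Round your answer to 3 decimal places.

-0.942

r = (nΣst − ΣsΣt) / √[(nΣs² − (Σs)²)(nΣt² − (Σt)²)]
Numerator: 7×4206.74 − 159×208.1 = -3640.72
Denominator: √[(32917.92 − 25281)(45263.05 − 43305.61)] = √[7636.92 × 1957.44] = 3866.3694
r = -3640.72 / 3866.3694 ≈ -0.942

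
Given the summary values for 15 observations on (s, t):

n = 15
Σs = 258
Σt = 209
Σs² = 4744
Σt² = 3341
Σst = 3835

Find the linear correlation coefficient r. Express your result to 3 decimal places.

0.663

r = (nΣst − ΣsΣt) / √[(nΣs² − (Σs)²)(nΣt² − (Σt)²)]
Numerator: 15×3835 − 258×209 = 3603
Denominator: √[(71160 − 66564)(50115 − 43681)] = √[4596 × 6434] = 5437.8915
r = 3603 / 5437.8915 ≈ 0.663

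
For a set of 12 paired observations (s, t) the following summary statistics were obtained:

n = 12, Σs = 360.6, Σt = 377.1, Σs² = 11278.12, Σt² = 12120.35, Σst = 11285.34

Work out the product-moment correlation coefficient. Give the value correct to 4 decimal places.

r = (nΣst − ΣsΣt) / √[(nΣs² − (Σs)²)(nΣt² − (Σt)²)]
Numerator: 12×11285.34 − 360.6×377.1 = -558.18
Denominator: √[(135337.44 − 130032.36)(145444.2 − 142204.41)] = √[5305.08 × 3239.79] = 4145.7623
r = -558.18 / 4145.7623 ≈ -0.1346

-0.1346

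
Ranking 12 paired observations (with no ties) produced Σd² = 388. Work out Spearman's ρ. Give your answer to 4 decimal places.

-0.3566

ρ = 1 − 6Σd² / [n(n²−1)] = 1 − 6×388 / (12×143)
  = 1 − 2328/1716 = 1 − 1.35664 ≈ -0.3566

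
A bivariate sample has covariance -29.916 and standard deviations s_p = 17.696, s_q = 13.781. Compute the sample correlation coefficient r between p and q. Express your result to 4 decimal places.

r = Cov(p,q) / (s_p · s_q) = -29.916 / (17.696 × 13.781)
  = -29.916 / 243.8686 ≈ -0.1227

-0.1227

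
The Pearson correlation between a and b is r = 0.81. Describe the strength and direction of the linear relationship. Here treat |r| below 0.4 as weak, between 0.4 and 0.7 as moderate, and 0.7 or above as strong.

strong positive

r = 0.81 > 0 so the relationship is positive.
|r| = 0.81, which falls in the strong range.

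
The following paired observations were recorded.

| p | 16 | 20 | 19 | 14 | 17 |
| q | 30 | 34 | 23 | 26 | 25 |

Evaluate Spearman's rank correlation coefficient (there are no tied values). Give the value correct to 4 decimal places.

0.1000

Rank p: 2, 5, 4, 1, 3
Rank q: 4, 5, 1, 3, 2
d = rank(p) − rank(q): -2, 0, 3, -2, 1; Σd² = 18
ρ = 1 − 6Σd² / [n(n²−1)] = 1 − 6×18 / (5×24) = 1 − 108/120 ≈ 0.1000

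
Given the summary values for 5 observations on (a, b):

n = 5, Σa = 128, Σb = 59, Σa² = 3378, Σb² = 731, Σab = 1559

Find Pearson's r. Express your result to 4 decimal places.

0.8189

r = (nΣab − ΣaΣb) / √[(nΣa² − (Σa)²)(nΣb² − (Σb)²)]
Numerator: 5×1559 − 128×59 = 243
Denominator: √[(16890 − 16384)(3655 − 3481)] = √[506 × 174] = 296.7221
r = 243 / 296.7221 ≈ 0.8189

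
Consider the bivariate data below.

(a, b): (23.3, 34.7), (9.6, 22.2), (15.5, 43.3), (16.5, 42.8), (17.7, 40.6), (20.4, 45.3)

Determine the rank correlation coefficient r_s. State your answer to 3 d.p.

0.200

Rank a: 6, 1, 2, 3, 4, 5
Rank b: 2, 1, 5, 4, 3, 6
d = rank(a) − rank(b): 4, 0, -3, -1, 1, -1; Σd² = 28
ρ = 1 − 6Σd² / [n(n²−1)] = 1 − 6×28 / (6×35) = 1 − 168/210 ≈ 0.200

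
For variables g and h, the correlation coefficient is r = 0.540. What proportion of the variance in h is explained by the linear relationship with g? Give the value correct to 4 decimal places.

0.2916

r² = (0.540)² = 0.2916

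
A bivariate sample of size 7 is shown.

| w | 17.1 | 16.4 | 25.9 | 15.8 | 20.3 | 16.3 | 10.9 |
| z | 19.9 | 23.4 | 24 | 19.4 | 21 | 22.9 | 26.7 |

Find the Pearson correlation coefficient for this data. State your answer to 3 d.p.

-0.204

n = 7, Σw = 122.7, Σz = 157.3, Σw² = 2278.41, Σz² = 3574.23, Σwz = 2742.77
nΣwz − ΣwΣz = 19199.39 − 19300.71 = -101.32
nΣw² − (Σw)² = 15948.87 − 15055.29 = 893.58; nΣz² − (Σz)² = 25019.61 − 24743.29 = 276.32
r = -101.32 / √(893.58 × 276.32) = -101.32 / 496.9044 ≈ -0.204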